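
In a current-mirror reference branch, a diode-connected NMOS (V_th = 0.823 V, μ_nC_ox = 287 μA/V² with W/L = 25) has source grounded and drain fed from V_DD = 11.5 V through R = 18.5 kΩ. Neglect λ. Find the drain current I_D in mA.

With gate tied to drain, V_GS = V_DS ≥ V_GS − V_th, so the device is in saturation.
k_n = μ_nC_ox · (W/L) = 7.175 mA/V².
KCL at the drain: ½ k_n (V_GS − V_th)² = (V_DD − V_GS)/R.
Let x = V_GS − 0.823. Then 66.4 x² + x − 10.68 = 0, giving x = 0.394 V (positive root), so V_GS = 1.22 V.
I_D = (V_DD − V_GS)/R = (11.5 − 1.22) / 18.5 = 0.556 mA.

I_D = 0.556 mA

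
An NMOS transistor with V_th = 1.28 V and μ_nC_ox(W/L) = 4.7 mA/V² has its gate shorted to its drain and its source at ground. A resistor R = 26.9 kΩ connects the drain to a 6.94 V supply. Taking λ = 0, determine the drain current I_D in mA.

With gate tied to drain, V_GS = V_DS ≥ V_GS − V_th, so the device is in saturation.
KCL at the drain: ½ k_n (V_GS − V_th)² = (V_DD − V_GS)/R.
Let x = V_GS − 1.28. Then 63.2 x² + x − 5.66 = 0, giving x = 0.291 V (positive root), so V_GS = 1.57 V.
I_D = (V_DD − V_GS)/R = (6.94 − 1.57) / 26.9 = 0.2 mA.

I_D = 0.200 mA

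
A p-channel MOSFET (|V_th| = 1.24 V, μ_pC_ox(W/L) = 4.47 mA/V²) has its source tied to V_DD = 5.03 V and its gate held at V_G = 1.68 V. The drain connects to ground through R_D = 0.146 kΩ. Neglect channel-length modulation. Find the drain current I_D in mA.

I_D = 9.95 mA

V_SG = V_DD − V_G = 5.03 − 1.68 = 3.35 V, so V_ov = 3.35 − 1.24 = 2.11 V.
Assume saturation: I_D = ½ k_p V_ov² = 0.5 × 4.47 × 2.11² = 9.95 mA, giving V_SD = V_DD − I_D R_D = 5.03 − 9.95 × 0.146 = 3.58 V.
V_SD = 3.58 V ≥ V_ov = 2.11 V, confirming saturation.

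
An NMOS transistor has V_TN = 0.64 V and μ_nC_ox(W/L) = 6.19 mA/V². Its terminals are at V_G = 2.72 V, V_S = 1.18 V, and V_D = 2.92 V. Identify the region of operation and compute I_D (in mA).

Saturation; I_D = 2.51 mA

V_GS = V_G − V_S = 2.72 − 1.18 = 1.54 V; V_DS = V_D − V_S = 2.92 − 1.18 = 1.74 V.
V_ov = V_GS − V_TN = 1.54 − 0.64 = 0.9 V.
Since V_DS = 1.74 V ≥ V_ov = 0.9 V, the device is in saturation.
I_D = ½ k_n V_ov² = 0.5 × 6.19 × 0.9² = 2.51 mA.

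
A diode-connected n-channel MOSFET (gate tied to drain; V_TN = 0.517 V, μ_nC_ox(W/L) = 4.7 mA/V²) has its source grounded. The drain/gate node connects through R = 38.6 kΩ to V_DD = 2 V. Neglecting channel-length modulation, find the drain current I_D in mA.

I_D = 0.0352 mA

With gate tied to drain, V_GS = V_DS ≥ V_GS − V_TN, so the device is in saturation.
KCL at the drain: ½ k_n (V_GS − V_TN)² = (V_DD − V_GS)/R.
Let x = V_GS − 0.517. Then 90.7 x² + x − 1.483 = 0, giving x = 0.122 V (positive root), so V_GS = 0.639 V.
I_D = (V_DD − V_GS)/R = (2 − 0.639) / 38.6 = 0.0352 mA.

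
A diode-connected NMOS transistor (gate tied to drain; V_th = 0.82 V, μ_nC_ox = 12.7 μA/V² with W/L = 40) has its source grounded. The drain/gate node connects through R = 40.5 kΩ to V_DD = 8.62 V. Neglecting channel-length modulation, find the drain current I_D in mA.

With gate tied to drain, V_GS = V_DS ≥ V_GS − V_th, so the device is in saturation.
k_n = μ_nC_ox · (W/L) = 0.508 mA/V².
KCL at the drain: ½ k_n (V_GS − V_th)² = (V_DD − V_GS)/R.
Let x = V_GS − 0.82. Then 10.3 x² + x − 7.8 = 0, giving x = 0.824 V (positive root), so V_GS = 1.64 V.
I_D = (V_DD − V_GS)/R = (8.62 − 1.64) / 40.5 = 0.172 mA.

I_D = 0.172 mA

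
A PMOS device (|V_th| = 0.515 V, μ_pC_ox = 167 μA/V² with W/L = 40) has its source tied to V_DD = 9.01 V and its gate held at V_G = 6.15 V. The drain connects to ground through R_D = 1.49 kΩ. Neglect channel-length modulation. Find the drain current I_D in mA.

I_D = 5.78 mA

V_SG = V_DD − V_G = 9.01 − 6.15 = 2.86 V, so V_ov = 2.86 − 0.515 = 2.34 V.
k_p = μ_pC_ox · (W/L) = 6.68 mA/V².
Assume saturation: I_D = ½ k_p V_ov² = 0.5 × 6.68 × 2.34² = 18.4 mA, giving V_SD = V_DD − I_D R_D = 9.01 − 18.4 × 1.49 = -18.4 V.
But -18.4 V < V_ov = 2.34 V, so the device is actually in triode.
In triode I_D = k_p[V_ov V_SD − ½ V_SD²] and I_D = (V_DD − V_SD)/R_D. Equating: 4.98 V_SD² − 24.34 V_SD + 9.01 = 0, giving V_SD = 0.403 V (the root below V_ov).
I_D = (9.01 − 0.403) / 1.49 = 5.78 mA.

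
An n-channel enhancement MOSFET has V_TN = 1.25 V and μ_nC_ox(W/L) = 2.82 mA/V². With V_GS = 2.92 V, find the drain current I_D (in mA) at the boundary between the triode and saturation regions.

I_D = 3.93 mA

At the boundary V_DS = V_ov = V_GS − V_TN = 2.92 − 1.25 = 1.67 V.
I_D = ½ k_n V_ov² = 0.5 × 2.82 × 1.67² = 3.93 mA.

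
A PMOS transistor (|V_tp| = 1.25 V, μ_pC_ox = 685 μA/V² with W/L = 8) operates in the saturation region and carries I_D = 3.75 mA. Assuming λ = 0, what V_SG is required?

k_p = μ_pC_ox · (W/L) = 5.48 mA/V².
In saturation I_D = ½ k_p (V_SG − |V_tp|)², so V_SG − |V_tp| = √(2 I_D / k_p) = √(2 × 3.75 / 5.48) = 1.17 V.
V_SG = 1.25 + 1.17 = 2.42 V.

V_SG = 2.42 V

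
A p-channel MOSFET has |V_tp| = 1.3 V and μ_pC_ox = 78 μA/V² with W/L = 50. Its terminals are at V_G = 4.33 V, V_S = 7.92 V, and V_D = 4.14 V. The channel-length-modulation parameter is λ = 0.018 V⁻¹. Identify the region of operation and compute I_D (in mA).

Saturation; I_D = 10.9 mA

V_SG = V_S − V_G = 7.92 − 4.33 = 3.59 V; V_SD = V_S − V_D = 7.92 − 4.14 = 3.78 V.
k_p = μ_pC_ox · (W/L) = 3.9 mA/V².
V_ov = V_SG − |V_tp| = 3.59 − 1.3 = 2.29 V.
Since V_SD = 3.78 V ≥ V_ov = 2.29 V, the device is in saturation.
I_D = ½ k_p V_ov² (1 + λ V_SD) = 0.5 × 3.9 × 2.29² × (1 + 0.018 × 3.78) = 10.9 mA.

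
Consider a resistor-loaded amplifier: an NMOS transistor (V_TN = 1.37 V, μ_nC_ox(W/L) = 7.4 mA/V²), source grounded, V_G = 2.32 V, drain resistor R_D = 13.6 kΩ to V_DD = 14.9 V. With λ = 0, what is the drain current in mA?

I_D = 1.08 mA

V_GS = V_G = 2.32 V, so V_ov = 2.32 − 1.37 = 0.95 V.
Assume saturation: I_D = ½ k_n V_ov² = 0.5 × 7.4 × 0.95² = 3.34 mA, giving V_DS = V_DD − I_D R_D = 14.9 − 3.34 × 13.6 = -30.5 V.
But -30.5 V < V_ov = 0.95 V, so the device is actually in triode.
In triode I_D = k_n[V_ov V_DS − ½ V_DS²] and I_D = (V_DD − V_DS)/R_D. Equating: 50.3 V_DS² − 96.61 V_DS + 14.9 = 0, giving V_DS = 0.169 V (the root below V_ov).
I_D = (14.9 − 0.169) / 13.6 = 1.08 mA.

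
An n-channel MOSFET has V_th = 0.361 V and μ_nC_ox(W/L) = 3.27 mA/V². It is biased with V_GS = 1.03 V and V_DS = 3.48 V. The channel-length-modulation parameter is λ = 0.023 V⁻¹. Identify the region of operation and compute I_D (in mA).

V_ov = V_GS − V_th = 1.03 − 0.361 = 0.669 V.
Since V_DS = 3.48 V ≥ V_ov = 0.669 V, the device is in saturation.
I_D = ½ k_n V_ov² (1 + λ V_DS) = 0.5 × 3.27 × 0.669² × (1 + 0.023 × 3.48) = 0.79 mA.

Saturation; I_D = 0.790 mA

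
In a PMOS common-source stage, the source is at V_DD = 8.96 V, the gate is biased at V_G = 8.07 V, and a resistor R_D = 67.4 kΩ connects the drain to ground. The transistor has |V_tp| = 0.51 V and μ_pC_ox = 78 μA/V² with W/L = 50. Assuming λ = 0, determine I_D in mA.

V_SG = V_DD − V_G = 8.96 − 8.07 = 0.89 V, so V_ov = 0.89 − 0.51 = 0.38 V.
k_p = μ_pC_ox · (W/L) = 3.9 mA/V².
Assume saturation: I_D = ½ k_p V_ov² = 0.5 × 3.9 × 0.38² = 0.282 mA, giving V_SD = V_DD − I_D R_D = 8.96 − 0.282 × 67.4 = -10 V.
But -10 V < V_ov = 0.38 V, so the device is actually in triode.
In triode I_D = k_p[V_ov V_SD − ½ V_SD²] and I_D = (V_DD − V_SD)/R_D. Equating: 131 V_SD² − 100.9 V_SD + 8.96 = 0, giving V_SD = 0.102 V (the root below V_ov).
I_D = (8.96 − 0.102) / 67.4 = 0.131 mA.

I_D = 0.131 mA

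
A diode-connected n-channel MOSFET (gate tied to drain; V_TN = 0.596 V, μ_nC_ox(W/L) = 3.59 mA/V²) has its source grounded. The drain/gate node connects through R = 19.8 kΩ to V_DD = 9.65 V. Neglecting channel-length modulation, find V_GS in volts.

With gate tied to drain, V_GS = V_DS ≥ V_GS − V_TN, so the device is in saturation.
KCL at the drain: ½ k_n (V_GS − V_TN)² = (V_DD − V_GS)/R.
Let x = V_GS − 0.596. Then 35.5 x² + x − 9.054 = 0, giving x = 0.491 V (positive root), so V_GS = 1.09 V.
I_D = (V_DD − V_GS)/R = (9.65 − 1.09) / 19.8 = 0.432 mA.

V_GS = 1.09 V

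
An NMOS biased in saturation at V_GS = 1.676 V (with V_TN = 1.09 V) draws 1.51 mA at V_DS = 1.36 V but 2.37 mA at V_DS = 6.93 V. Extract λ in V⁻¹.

With V_GS fixed, I_D ∝ (1 + λ V_DS) in saturation, so I_D2/I_D1 = (1 + λ V_DS2)/(1 + λ V_DS1).
2.37/1.51 = 1.57 = (1 + 6.93 λ)/(1 + 1.36 λ).
Solving: λ (I_D1 V_DS2 − I_D2 V_DS1) = I_D2 − I_D1, so λ = (2.37 − 1.51) / (1.51 × 6.93 − 2.37 × 1.36) = 0.86 / 7.24 = 0.119 V⁻¹.

λ = 0.119 V⁻¹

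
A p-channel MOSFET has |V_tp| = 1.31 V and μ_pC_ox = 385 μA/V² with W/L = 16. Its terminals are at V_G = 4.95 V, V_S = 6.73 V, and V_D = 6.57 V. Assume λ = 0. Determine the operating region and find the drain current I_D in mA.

V_SG = V_S − V_G = 6.73 − 4.95 = 1.78 V; V_SD = V_S − V_D = 6.73 − 6.57 = 0.16 V.
k_p = μ_pC_ox · (W/L) = 6.16 mA/V².
V_ov = V_SG − |V_tp| = 1.78 − 1.31 = 0.47 V.
Since V_SD = 0.16 V < V_ov = 0.47 V, the device is in the triode region.
I_D = k_p [V_ov · V_SD − ½ V_SD²] = 6.16 × [0.47 × 0.16 − 0.5 × 0.16²] = 0.384 mA.

Triode; I_D = 0.384 mA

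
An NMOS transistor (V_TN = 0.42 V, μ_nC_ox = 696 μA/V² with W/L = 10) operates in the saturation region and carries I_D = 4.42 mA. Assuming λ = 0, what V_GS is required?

k_n = μ_nC_ox · (W/L) = 6.96 mA/V².
In saturation I_D = ½ k_n (V_GS − V_TN)², so V_GS − V_TN = √(2 I_D / k_n) = √(2 × 4.42 / 6.96) = 1.13 V.
V_GS = 0.42 + 1.13 = 1.55 V.

V_GS = 1.55 V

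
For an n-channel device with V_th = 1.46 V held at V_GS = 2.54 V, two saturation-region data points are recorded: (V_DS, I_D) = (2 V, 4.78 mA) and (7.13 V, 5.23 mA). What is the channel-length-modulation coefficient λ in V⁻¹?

λ = 0.0191 V⁻¹

With V_GS fixed, I_D ∝ (1 + λ V_DS) in saturation, so I_D2/I_D1 = (1 + λ V_DS2)/(1 + λ V_DS1).
5.23/4.78 = 1.094 = (1 + 7.13 λ)/(1 + 2 λ).
Solving: λ (I_D1 V_DS2 − I_D2 V_DS1) = I_D2 − I_D1, so λ = (5.23 − 4.78) / (4.78 × 7.13 − 5.23 × 2) = 0.45 / 23.6 = 0.0191 V⁻¹.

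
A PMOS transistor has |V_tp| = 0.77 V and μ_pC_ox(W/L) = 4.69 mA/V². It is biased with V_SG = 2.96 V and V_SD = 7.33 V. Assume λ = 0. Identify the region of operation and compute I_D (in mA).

Saturation; I_D = 11.2 mA

V_ov = V_SG − |V_tp| = 2.96 − 0.77 = 2.19 V.
Since V_SD = 7.33 V ≥ V_ov = 2.19 V, the device is in saturation.
I_D = ½ k_p V_ov² = 0.5 × 4.69 × 2.19² = 11.2 mA.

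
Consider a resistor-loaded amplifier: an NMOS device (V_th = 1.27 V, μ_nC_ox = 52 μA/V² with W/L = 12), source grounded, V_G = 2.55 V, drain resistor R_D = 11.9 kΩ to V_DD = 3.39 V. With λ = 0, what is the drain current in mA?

I_D = 0.254 mA

V_GS = V_G = 2.55 V, so V_ov = 2.55 − 1.27 = 1.28 V.
k_n = μ_nC_ox · (W/L) = 0.624 mA/V².
Assume saturation: I_D = ½ k_n V_ov² = 0.5 × 0.624 × 1.28² = 0.511 mA, giving V_DS = V_DD − I_D R_D = 3.39 − 0.511 × 11.9 = -2.69 V.
But -2.69 V < V_ov = 1.28 V, so the device is actually in triode.
In triode I_D = k_n[V_ov V_DS − ½ V_DS²] and I_D = (V_DD − V_DS)/R_D. Equating: 3.71 V_DS² − 10.5 V_DS + 3.39 = 0, giving V_DS = 0.371 V (the root below V_ov).
I_D = (3.39 − 0.371) / 11.9 = 0.254 mA.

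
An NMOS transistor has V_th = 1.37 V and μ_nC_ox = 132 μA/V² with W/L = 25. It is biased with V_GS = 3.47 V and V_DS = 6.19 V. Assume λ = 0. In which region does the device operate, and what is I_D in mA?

k_n = μ_nC_ox · (W/L) = 3.3 mA/V².
V_ov = V_GS − V_th = 3.47 − 1.37 = 2.1 V.
Since V_DS = 6.19 V ≥ V_ov = 2.1 V, the device is in saturation.
I_D = ½ k_n V_ov² = 0.5 × 3.3 × 2.1² = 7.28 mA.

Saturation; I_D = 7.28 mA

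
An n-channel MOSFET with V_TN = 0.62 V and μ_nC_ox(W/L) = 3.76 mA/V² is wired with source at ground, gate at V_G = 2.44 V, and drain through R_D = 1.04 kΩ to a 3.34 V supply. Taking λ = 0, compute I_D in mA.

I_D = 2.77 mA

V_GS = V_G = 2.44 V, so V_ov = 2.44 − 0.62 = 1.82 V.
Assume saturation: I_D = ½ k_n V_ov² = 0.5 × 3.76 × 1.82² = 6.23 mA, giving V_DS = V_DD − I_D R_D = 3.34 − 6.23 × 1.04 = -3.14 V.
But -3.14 V < V_ov = 1.82 V, so the device is actually in triode.
In triode I_D = k_n[V_ov V_DS − ½ V_DS²] and I_D = (V_DD − V_DS)/R_D. Equating: 1.96 V_DS² − 8.117 V_DS + 3.34 = 0, giving V_DS = 0.463 V (the root below V_ov).
I_D = (3.34 − 0.463) / 1.04 = 2.77 mA.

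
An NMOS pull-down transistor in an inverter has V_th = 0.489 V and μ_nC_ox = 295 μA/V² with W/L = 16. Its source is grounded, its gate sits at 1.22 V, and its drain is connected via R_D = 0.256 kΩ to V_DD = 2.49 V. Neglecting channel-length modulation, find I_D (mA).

V_GS = V_G = 1.22 V, so V_ov = 1.22 − 0.489 = 0.731 V.
k_n = μ_nC_ox · (W/L) = 4.72 mA/V².
Assume saturation: I_D = ½ k_n V_ov² = 0.5 × 4.72 × 0.731² = 1.26 mA, giving V_DS = V_DD − I_D R_D = 2.49 − 1.26 × 0.256 = 2.17 V.
V_DS = 2.17 V ≥ V_ov = 0.731 V, confirming saturation.

I_D = 1.26 mA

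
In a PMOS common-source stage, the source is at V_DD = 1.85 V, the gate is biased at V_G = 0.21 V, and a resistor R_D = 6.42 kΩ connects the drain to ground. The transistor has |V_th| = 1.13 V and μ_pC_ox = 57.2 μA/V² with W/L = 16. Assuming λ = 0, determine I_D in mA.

V_SG = V_DD − V_G = 1.85 − 0.21 = 1.64 V, so V_ov = 1.64 − 1.13 = 0.51 V.
k_p = μ_pC_ox · (W/L) = 0.9152 mA/V².
Assume saturation: I_D = ½ k_p V_ov² = 0.5 × 0.9152 × 0.51² = 0.119 mA, giving V_SD = V_DD − I_D R_D = 1.85 − 0.119 × 6.42 = 1.09 V.
V_SD = 1.09 V ≥ V_ov = 0.51 V, confirming saturation.

I_D = 0.119 mA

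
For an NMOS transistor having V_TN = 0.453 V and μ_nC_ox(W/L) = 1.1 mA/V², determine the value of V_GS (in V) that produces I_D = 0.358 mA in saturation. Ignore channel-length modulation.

V_GS = 1.26 V

In saturation I_D = ½ k_n (V_GS − V_TN)², so V_GS − V_TN = √(2 I_D / k_n) = √(2 × 0.358 / 1.1) = 0.807 V.
V_GS = 0.453 + 0.807 = 1.26 V.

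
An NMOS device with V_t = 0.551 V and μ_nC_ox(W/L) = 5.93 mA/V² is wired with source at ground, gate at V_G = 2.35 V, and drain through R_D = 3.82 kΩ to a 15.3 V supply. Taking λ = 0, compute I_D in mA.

V_GS = V_G = 2.35 V, so V_ov = 2.35 − 0.551 = 1.8 V.
Assume saturation: I_D = ½ k_n V_ov² = 0.5 × 5.93 × 1.8² = 9.6 mA, giving V_DS = V_DD − I_D R_D = 15.3 − 9.6 × 3.82 = -21.4 V.
But -21.4 V < V_ov = 1.8 V, so the device is actually in triode.
In triode I_D = k_n[V_ov V_DS − ½ V_DS²] and I_D = (V_DD − V_DS)/R_D. Equating: 11.3 V_DS² − 41.75 V_DS + 15.3 = 0, giving V_DS = 0.413 V (the root below V_ov).
I_D = (15.3 − 0.413) / 3.82 = 3.9 mA.

I_D = 3.90 mA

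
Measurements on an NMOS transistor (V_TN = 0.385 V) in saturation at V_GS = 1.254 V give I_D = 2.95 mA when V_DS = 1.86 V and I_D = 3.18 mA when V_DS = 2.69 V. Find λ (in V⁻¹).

With V_GS fixed, I_D ∝ (1 + λ V_DS) in saturation, so I_D2/I_D1 = (1 + λ V_DS2)/(1 + λ V_DS1).
3.18/2.95 = 1.078 = (1 + 2.69 λ)/(1 + 1.86 λ).
Solving: λ (I_D1 V_DS2 − I_D2 V_DS1) = I_D2 − I_D1, so λ = (3.18 − 2.95) / (2.95 × 2.69 − 3.18 × 1.86) = 0.23 / 2.02 = 0.114 V⁻¹.

λ = 0.114 V⁻¹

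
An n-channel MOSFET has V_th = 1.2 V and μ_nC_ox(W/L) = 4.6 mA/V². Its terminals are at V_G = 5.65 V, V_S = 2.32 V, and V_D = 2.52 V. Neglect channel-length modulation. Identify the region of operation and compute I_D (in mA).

Triode; I_D = 1.87 mA

V_GS = V_G − V_S = 5.65 − 2.32 = 3.33 V; V_DS = V_D − V_S = 2.52 − 2.32 = 0.2 V.
V_ov = V_GS − V_th = 3.33 − 1.2 = 2.13 V.
Since V_DS = 0.2 V < V_ov = 2.13 V, the device is in the triode region.
I_D = k_n [V_ov · V_DS − ½ V_DS²] = 4.6 × [2.13 × 0.2 − 0.5 × 0.2²] = 1.87 mA.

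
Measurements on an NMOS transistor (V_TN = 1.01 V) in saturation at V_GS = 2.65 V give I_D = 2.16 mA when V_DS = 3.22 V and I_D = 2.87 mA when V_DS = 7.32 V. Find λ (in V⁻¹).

λ = 0.108 V⁻¹

With V_GS fixed, I_D ∝ (1 + λ V_DS) in saturation, so I_D2/I_D1 = (1 + λ V_DS2)/(1 + λ V_DS1).
2.87/2.16 = 1.329 = (1 + 7.32 λ)/(1 + 3.22 λ).
Solving: λ (I_D1 V_DS2 − I_D2 V_DS1) = I_D2 − I_D1, so λ = (2.87 − 2.16) / (2.16 × 7.32 − 2.87 × 3.22) = 0.71 / 6.57 = 0.108 V⁻¹.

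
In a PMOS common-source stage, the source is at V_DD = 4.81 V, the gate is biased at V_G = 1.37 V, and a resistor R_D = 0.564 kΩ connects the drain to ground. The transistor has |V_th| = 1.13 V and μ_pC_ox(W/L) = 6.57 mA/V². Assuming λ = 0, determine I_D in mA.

V_SG = V_DD − V_G = 4.81 − 1.37 = 3.44 V, so V_ov = 3.44 − 1.13 = 2.31 V.
Assume saturation: I_D = ½ k_p V_ov² = 0.5 × 6.57 × 2.31² = 17.5 mA, giving V_SD = V_DD − I_D R_D = 4.81 − 17.5 × 0.564 = -5.08 V.
But -5.08 V < V_ov = 2.31 V, so the device is actually in triode.
In triode I_D = k_p[V_ov V_SD − ½ V_SD²] and I_D = (V_DD − V_SD)/R_D. Equating: 1.85 V_SD² − 9.56 V_SD + 4.81 = 0, giving V_SD = 0.565 V (the root below V_ov).
I_D = (4.81 − 0.565) / 0.564 = 7.53 mA.

I_D = 7.53 mA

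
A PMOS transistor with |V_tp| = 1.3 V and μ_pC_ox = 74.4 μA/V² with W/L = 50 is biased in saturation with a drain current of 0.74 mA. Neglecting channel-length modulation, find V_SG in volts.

V_SG = 1.93 V

k_p = μ_pC_ox · (W/L) = 3.72 mA/V².
In saturation I_D = ½ k_p (V_SG − |V_tp|)², so V_SG − |V_tp| = √(2 I_D / k_p) = √(2 × 0.74 / 3.72) = 0.631 V.
V_SG = 1.3 + 0.631 = 1.93 V.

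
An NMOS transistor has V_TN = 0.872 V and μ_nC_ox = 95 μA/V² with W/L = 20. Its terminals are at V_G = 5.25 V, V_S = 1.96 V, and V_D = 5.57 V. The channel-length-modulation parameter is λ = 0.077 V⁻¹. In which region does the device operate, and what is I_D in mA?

V_GS = V_G − V_S = 5.25 − 1.96 = 3.29 V; V_DS = V_D − V_S = 5.57 − 1.96 = 3.61 V.
k_n = μ_nC_ox · (W/L) = 1.9 mA/V².
V_ov = V_GS − V_TN = 3.29 − 0.872 = 2.42 V.
Since V_DS = 3.61 V ≥ V_ov = 2.42 V, the device is in saturation.
I_D = ½ k_n V_ov² (1 + λ V_DS) = 0.5 × 1.9 × 2.42² × (1 + 0.077 × 3.61) = 7.1 mA.

Saturation; I_D = 7.10 mA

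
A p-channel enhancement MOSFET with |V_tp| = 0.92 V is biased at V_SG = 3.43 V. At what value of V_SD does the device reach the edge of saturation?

V_SD,sat = 2.51 V

The boundary between triode and saturation is V_SD = V_SG − |V_tp| = V_ov.
V_ov = 3.43 − 0.92 = 2.51 V.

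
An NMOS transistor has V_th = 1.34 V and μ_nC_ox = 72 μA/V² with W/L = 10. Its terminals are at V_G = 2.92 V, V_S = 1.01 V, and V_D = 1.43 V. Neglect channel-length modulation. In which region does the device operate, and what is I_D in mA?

Triode; I_D = 0.109 mA

V_GS = V_G − V_S = 2.92 − 1.01 = 1.91 V; V_DS = V_D − V_S = 1.43 − 1.01 = 0.42 V.
k_n = μ_nC_ox · (W/L) = 0.72 mA/V².
V_ov = V_GS − V_th = 1.91 − 1.34 = 0.57 V.
Since V_DS = 0.42 V < V_ov = 0.57 V, the device is in the triode region.
I_D = k_n [V_ov · V_DS − ½ V_DS²] = 0.72 × [0.57 × 0.42 − 0.5 × 0.42²] = 0.109 mA.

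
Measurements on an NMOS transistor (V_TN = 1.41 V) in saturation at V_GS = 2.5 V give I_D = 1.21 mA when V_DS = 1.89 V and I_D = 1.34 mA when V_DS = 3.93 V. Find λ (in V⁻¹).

λ = 0.0585 V⁻¹

With V_GS fixed, I_D ∝ (1 + λ V_DS) in saturation, so I_D2/I_D1 = (1 + λ V_DS2)/(1 + λ V_DS1).
1.34/1.21 = 1.107 = (1 + 3.93 λ)/(1 + 1.89 λ).
Solving: λ (I_D1 V_DS2 − I_D2 V_DS1) = I_D2 − I_D1, so λ = (1.34 − 1.21) / (1.21 × 3.93 − 1.34 × 1.89) = 0.13 / 2.22 = 0.0585 V⁻¹.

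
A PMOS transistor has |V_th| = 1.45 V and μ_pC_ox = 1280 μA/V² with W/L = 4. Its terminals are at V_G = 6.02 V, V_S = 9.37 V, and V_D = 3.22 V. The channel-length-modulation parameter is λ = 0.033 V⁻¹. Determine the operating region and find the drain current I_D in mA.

Saturation; I_D = 11.1 mA

V_SG = V_S − V_G = 9.37 − 6.02 = 3.35 V; V_SD = V_S − V_D = 9.37 − 3.22 = 6.15 V.
k_p = μ_pC_ox · (W/L) = 5.12 mA/V².
V_ov = V_SG − |V_th| = 3.35 − 1.45 = 1.9 V.
Since V_SD = 6.15 V ≥ V_ov = 1.9 V, the device is in saturation.
I_D = ½ k_p V_ov² (1 + λ V_SD) = 0.5 × 5.12 × 1.9² × (1 + 0.033 × 6.15) = 11.1 mA.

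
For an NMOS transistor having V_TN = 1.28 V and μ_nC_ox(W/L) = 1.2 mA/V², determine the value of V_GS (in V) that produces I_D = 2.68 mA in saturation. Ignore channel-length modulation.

V_GS = 3.39 V

In saturation I_D = ½ k_n (V_GS − V_TN)², so V_GS − V_TN = √(2 I_D / k_n) = √(2 × 2.68 / 1.2) = 2.11 V.
V_GS = 1.28 + 2.11 = 3.39 V.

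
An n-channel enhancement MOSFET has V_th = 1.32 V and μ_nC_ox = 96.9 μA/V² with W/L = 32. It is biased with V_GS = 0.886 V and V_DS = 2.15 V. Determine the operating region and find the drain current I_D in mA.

V_GS = 0.886 V < V_th = 1.32 V, so the transistor is in cutoff.

Cutoff; I_D = 0 mA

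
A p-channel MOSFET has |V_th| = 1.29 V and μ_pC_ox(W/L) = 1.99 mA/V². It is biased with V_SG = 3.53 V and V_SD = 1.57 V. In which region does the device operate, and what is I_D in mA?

V_ov = V_SG − |V_th| = 3.53 − 1.29 = 2.24 V.
Since V_SD = 1.57 V < V_ov = 2.24 V, the device is in the triode region.
I_D = k_p [V_ov · V_SD − ½ V_SD²] = 1.99 × [2.24 × 1.57 − 0.5 × 1.57²] = 4.55 mA.

Triode; I_D = 4.55 mA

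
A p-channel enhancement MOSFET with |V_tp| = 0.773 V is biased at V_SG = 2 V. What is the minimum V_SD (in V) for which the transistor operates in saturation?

The boundary between triode and saturation is V_SD = V_SG − |V_tp| = V_ov.
V_ov = 2 − 0.773 = 1.23 V.

V_SD,sat = 1.23 V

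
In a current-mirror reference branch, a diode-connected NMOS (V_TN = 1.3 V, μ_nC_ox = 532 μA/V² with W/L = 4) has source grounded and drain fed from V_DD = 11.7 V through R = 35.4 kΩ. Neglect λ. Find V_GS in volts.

V_GS = 1.81 V

With gate tied to drain, V_GS = V_DS ≥ V_GS − V_TN, so the device is in saturation.
k_n = μ_nC_ox · (W/L) = 2.128 mA/V².
KCL at the drain: ½ k_n (V_GS − V_TN)² = (V_DD − V_GS)/R.
Let x = V_GS − 1.3. Then 37.7 x² + x − 10.4 = 0, giving x = 0.512 V (positive root), so V_GS = 1.81 V.
I_D = (V_DD − V_GS)/R = (11.7 − 1.81) / 35.4 = 0.279 mA.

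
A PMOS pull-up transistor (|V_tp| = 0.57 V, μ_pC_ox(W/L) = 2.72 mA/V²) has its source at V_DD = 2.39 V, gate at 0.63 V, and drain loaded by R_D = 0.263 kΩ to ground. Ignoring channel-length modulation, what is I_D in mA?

I_D = 1.93 mA

V_SG = V_DD − V_G = 2.39 − 0.63 = 1.76 V, so V_ov = 1.76 − 0.57 = 1.19 V.
Assume saturation: I_D = ½ k_p V_ov² = 0.5 × 2.72 × 1.19² = 1.93 mA, giving V_SD = V_DD − I_D R_D = 2.39 − 1.93 × 0.263 = 1.88 V.
V_SD = 1.88 V ≥ V_ov = 1.19 V, confirming saturation.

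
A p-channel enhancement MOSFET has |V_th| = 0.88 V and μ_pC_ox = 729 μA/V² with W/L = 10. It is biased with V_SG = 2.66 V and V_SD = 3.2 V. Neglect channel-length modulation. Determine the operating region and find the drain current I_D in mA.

Saturation; I_D = 11.5 mA

k_p = μ_pC_ox · (W/L) = 7.29 mA/V².
V_ov = V_SG − |V_th| = 2.66 − 0.88 = 1.78 V.
Since V_SD = 3.2 V ≥ V_ov = 1.78 V, the device is in saturation.
I_D = ½ k_p V_ov² = 0.5 × 7.29 × 1.78² = 11.5 mA.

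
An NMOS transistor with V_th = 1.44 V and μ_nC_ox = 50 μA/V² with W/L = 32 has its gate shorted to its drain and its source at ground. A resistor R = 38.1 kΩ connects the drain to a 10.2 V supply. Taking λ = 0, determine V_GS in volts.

V_GS = 1.96 V

With gate tied to drain, V_GS = V_DS ≥ V_GS − V_th, so the device is in saturation.
k_n = μ_nC_ox · (W/L) = 1.6 mA/V².
KCL at the drain: ½ k_n (V_GS − V_th)² = (V_DD − V_GS)/R.
Let x = V_GS − 1.44. Then 30.5 x² + x − 8.76 = 0, giving x = 0.52 V (positive root), so V_GS = 1.96 V.
I_D = (V_DD − V_GS)/R = (10.2 − 1.96) / 38.1 = 0.216 mA.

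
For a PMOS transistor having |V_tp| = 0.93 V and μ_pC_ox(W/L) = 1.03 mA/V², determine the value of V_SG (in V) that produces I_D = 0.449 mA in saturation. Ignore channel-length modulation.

V_SG = 1.86 V

In saturation I_D = ½ k_p (V_SG − |V_tp|)², so V_SG − |V_tp| = √(2 I_D / k_p) = √(2 × 0.449 / 1.03) = 0.934 V.
V_SG = 0.93 + 0.934 = 1.86 V.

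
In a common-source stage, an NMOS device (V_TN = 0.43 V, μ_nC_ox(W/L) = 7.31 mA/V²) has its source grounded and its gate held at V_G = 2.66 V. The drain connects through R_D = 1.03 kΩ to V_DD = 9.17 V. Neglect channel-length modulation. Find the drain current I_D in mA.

I_D = 8.33 mA

V_GS = V_G = 2.66 V, so V_ov = 2.66 − 0.43 = 2.23 V.
Assume saturation: I_D = ½ k_n V_ov² = 0.5 × 7.31 × 2.23² = 18.2 mA, giving V_DS = V_DD − I_D R_D = 9.17 − 18.2 × 1.03 = -9.55 V.
But -9.55 V < V_ov = 2.23 V, so the device is actually in triode.
In triode I_D = k_n[V_ov V_DS − ½ V_DS²] and I_D = (V_DD − V_DS)/R_D. Equating: 3.76 V_DS² − 17.79 V_DS + 9.17 = 0, giving V_DS = 0.589 V (the root below V_ov).
I_D = (9.17 − 0.589) / 1.03 = 8.33 mA.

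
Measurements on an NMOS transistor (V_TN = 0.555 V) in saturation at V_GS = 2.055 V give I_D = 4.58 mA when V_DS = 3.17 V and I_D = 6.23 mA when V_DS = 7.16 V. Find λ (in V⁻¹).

λ = 0.126 V⁻¹

With V_GS fixed, I_D ∝ (1 + λ V_DS) in saturation, so I_D2/I_D1 = (1 + λ V_DS2)/(1 + λ V_DS1).
6.23/4.58 = 1.36 = (1 + 7.16 λ)/(1 + 3.17 λ).
Solving: λ (I_D1 V_DS2 − I_D2 V_DS1) = I_D2 − I_D1, so λ = (6.23 − 4.58) / (4.58 × 7.16 − 6.23 × 3.17) = 1.65 / 13 = 0.126 V⁻¹.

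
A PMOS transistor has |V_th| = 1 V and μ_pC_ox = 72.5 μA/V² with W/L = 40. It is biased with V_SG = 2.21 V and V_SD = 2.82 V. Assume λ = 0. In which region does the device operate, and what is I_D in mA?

Saturation; I_D = 2.12 mA

k_p = μ_pC_ox · (W/L) = 2.9 mA/V².
V_ov = V_SG − |V_th| = 2.21 − 1 = 1.21 V.
Since V_SD = 2.82 V ≥ V_ov = 1.21 V, the device is in saturation.
I_D = ½ k_p V_ov² = 0.5 × 2.9 × 1.21² = 2.12 mA.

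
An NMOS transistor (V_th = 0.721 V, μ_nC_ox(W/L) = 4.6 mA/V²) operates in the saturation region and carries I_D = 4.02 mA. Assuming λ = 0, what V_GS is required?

V_GS = 2.04 V

In saturation I_D = ½ k_n (V_GS − V_th)², so V_GS − V_th = √(2 I_D / k_n) = √(2 × 4.02 / 4.6) = 1.32 V.
V_GS = 0.721 + 1.32 = 2.04 V.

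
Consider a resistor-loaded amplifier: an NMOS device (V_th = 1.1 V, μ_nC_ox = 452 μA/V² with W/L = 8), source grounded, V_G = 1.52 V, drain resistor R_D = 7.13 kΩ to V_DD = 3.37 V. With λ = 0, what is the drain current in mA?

V_GS = V_G = 1.52 V, so V_ov = 1.52 − 1.1 = 0.42 V.
k_n = μ_nC_ox · (W/L) = 3.616 mA/V².
Assume saturation: I_D = ½ k_n V_ov² = 0.5 × 3.616 × 0.42² = 0.319 mA, giving V_DS = V_DD − I_D R_D = 3.37 − 0.319 × 7.13 = 1.1 V.
V_DS = 1.1 V ≥ V_ov = 0.42 V, confirming saturation.

I_D = 0.319 mA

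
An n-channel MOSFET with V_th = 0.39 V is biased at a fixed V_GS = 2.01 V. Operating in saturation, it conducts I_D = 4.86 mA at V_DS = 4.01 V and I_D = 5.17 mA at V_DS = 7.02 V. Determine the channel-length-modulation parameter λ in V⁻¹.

λ = 0.0232 V⁻¹

With V_GS fixed, I_D ∝ (1 + λ V_DS) in saturation, so I_D2/I_D1 = (1 + λ V_DS2)/(1 + λ V_DS1).
5.17/4.86 = 1.064 = (1 + 7.02 λ)/(1 + 4.01 λ).
Solving: λ (I_D1 V_DS2 − I_D2 V_DS1) = I_D2 − I_D1, so λ = (5.17 − 4.86) / (4.86 × 7.02 − 5.17 × 4.01) = 0.31 / 13.4 = 0.0232 V⁻¹.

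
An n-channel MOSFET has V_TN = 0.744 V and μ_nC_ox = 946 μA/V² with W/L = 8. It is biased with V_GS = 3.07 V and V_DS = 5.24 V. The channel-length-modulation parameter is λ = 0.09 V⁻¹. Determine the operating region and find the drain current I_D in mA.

Saturation; I_D = 30.1 mA

k_n = μ_nC_ox · (W/L) = 7.568 mA/V².
V_ov = V_GS − V_TN = 3.07 − 0.744 = 2.33 V.
Since V_DS = 5.24 V ≥ V_ov = 2.33 V, the device is in saturation.
I_D = ½ k_n V_ov² (1 + λ V_DS) = 0.5 × 7.568 × 2.33² × (1 + 0.09 × 5.24) = 30.1 mA.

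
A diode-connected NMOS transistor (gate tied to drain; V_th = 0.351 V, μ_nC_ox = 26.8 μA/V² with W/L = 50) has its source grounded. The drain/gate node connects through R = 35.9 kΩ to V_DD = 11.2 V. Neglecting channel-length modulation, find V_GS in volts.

With gate tied to drain, V_GS = V_DS ≥ V_GS − V_th, so the device is in saturation.
k_n = μ_nC_ox · (W/L) = 1.34 mA/V².
KCL at the drain: ½ k_n (V_GS − V_th)² = (V_DD − V_GS)/R.
Let x = V_GS − 0.351. Then 24.1 x² + x − 10.85 = 0, giving x = 0.651 V (positive root), so V_GS = 1 V.
I_D = (V_DD − V_GS)/R = (11.2 − 1) / 35.9 = 0.284 mA.

V_GS = 1.00 V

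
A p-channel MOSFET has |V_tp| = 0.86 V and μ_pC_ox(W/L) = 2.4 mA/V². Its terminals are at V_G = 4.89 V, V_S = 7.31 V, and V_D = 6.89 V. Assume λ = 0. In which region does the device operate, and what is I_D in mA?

V_SG = V_S − V_G = 7.31 − 4.89 = 2.42 V; V_SD = V_S − V_D = 7.31 − 6.89 = 0.42 V.
V_ov = V_SG − |V_tp| = 2.42 − 0.86 = 1.56 V.
Since V_SD = 0.42 V < V_ov = 1.56 V, the device is in the triode region.
I_D = k_p [V_ov · V_SD − ½ V_SD²] = 2.4 × [1.56 × 0.42 − 0.5 × 0.42²] = 1.36 mA.

Triode; I_D = 1.36 mA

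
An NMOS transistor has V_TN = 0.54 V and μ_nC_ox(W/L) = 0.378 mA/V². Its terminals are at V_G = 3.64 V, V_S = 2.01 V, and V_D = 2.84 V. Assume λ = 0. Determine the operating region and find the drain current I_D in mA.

V_GS = V_G − V_S = 3.64 − 2.01 = 1.63 V; V_DS = V_D − V_S = 2.84 − 2.01 = 0.83 V.
V_ov = V_GS − V_TN = 1.63 − 0.54 = 1.09 V.
Since V_DS = 0.83 V < V_ov = 1.09 V, the device is in the triode region.
I_D = k_n [V_ov · V_DS − ½ V_DS²] = 0.378 × [1.09 × 0.83 − 0.5 × 0.83²] = 0.212 mA.

Triode; I_D = 0.212 mA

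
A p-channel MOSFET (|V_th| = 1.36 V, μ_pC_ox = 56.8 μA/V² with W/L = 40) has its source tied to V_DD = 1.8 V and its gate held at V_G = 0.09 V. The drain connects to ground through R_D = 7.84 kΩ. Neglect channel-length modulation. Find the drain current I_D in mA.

V_SG = V_DD − V_G = 1.8 − 0.09 = 1.71 V, so V_ov = 1.71 − 1.36 = 0.35 V.
k_p = μ_pC_ox · (W/L) = 2.272 mA/V².
Assume saturation: I_D = ½ k_p V_ov² = 0.5 × 2.272 × 0.35² = 0.139 mA, giving V_SD = V_DD − I_D R_D = 1.8 − 0.139 × 7.84 = 0.709 V.
V_SD = 0.709 V ≥ V_ov = 0.35 V, confirming saturation.

I_D = 0.139 mA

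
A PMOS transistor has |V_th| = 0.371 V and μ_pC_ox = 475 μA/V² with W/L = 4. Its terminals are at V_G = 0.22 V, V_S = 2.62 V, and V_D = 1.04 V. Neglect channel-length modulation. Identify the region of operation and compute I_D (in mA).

Triode; I_D = 3.72 mA

V_SG = V_S − V_G = 2.62 − 0.22 = 2.4 V; V_SD = V_S − V_D = 2.62 − 1.04 = 1.58 V.
k_p = μ_pC_ox · (W/L) = 1.9 mA/V².
V_ov = V_SG − |V_th| = 2.4 − 0.371 = 2.03 V.
Since V_SD = 1.58 V < V_ov = 2.03 V, the device is in the triode region.
I_D = k_p [V_ov · V_SD − ½ V_SD²] = 1.9 × [2.03 × 1.58 − 0.5 × 1.58²] = 3.72 mA.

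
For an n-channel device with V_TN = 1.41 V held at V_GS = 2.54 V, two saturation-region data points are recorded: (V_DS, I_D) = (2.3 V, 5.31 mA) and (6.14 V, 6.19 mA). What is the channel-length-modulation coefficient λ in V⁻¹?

λ = 0.0479 V⁻¹

With V_GS fixed, I_D ∝ (1 + λ V_DS) in saturation, so I_D2/I_D1 = (1 + λ V_DS2)/(1 + λ V_DS1).
6.19/5.31 = 1.166 = (1 + 6.14 λ)/(1 + 2.3 λ).
Solving: λ (I_D1 V_DS2 − I_D2 V_DS1) = I_D2 − I_D1, so λ = (6.19 − 5.31) / (5.31 × 6.14 − 6.19 × 2.3) = 0.88 / 18.4 = 0.0479 V⁻¹.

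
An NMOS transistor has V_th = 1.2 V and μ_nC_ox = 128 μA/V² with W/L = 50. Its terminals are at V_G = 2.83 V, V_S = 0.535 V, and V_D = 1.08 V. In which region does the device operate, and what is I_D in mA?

V_GS = V_G − V_S = 2.83 − 0.535 = 2.29 V; V_DS = V_D − V_S = 1.08 − 0.535 = 0.545 V.
k_n = μ_nC_ox · (W/L) = 6.4 mA/V².
V_ov = V_GS − V_th = 2.29 − 1.2 = 1.09 V.
Since V_DS = 0.545 V < V_ov = 1.09 V, the device is in the triode region.
I_D = k_n [V_ov · V_DS − ½ V_DS²] = 6.4 × [1.09 × 0.545 − 0.5 × 0.545²] = 2.87 mA.

Triode; I_D = 2.87 mA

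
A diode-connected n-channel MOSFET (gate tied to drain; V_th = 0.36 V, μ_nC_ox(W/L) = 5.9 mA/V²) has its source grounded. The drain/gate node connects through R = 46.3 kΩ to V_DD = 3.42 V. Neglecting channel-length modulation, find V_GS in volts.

V_GS = 0.506 V

With gate tied to drain, V_GS = V_DS ≥ V_GS − V_th, so the device is in saturation.
KCL at the drain: ½ k_n (V_GS − V_th)² = (V_DD − V_GS)/R.
Let x = V_GS − 0.36. Then 137 x² + x − 3.06 = 0, giving x = 0.146 V (positive root), so V_GS = 0.506 V.
I_D = (V_DD − V_GS)/R = (3.42 − 0.506) / 46.3 = 0.0629 mA.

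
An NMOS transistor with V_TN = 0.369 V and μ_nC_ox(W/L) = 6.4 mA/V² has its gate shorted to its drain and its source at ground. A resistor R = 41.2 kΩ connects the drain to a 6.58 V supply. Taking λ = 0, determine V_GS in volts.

With gate tied to drain, V_GS = V_DS ≥ V_GS − V_TN, so the device is in saturation.
KCL at the drain: ½ k_n (V_GS − V_TN)² = (V_DD − V_GS)/R.
Let x = V_GS − 0.369. Then 132 x² + x − 6.211 = 0, giving x = 0.213 V (positive root), so V_GS = 0.582 V.
I_D = (V_DD − V_GS)/R = (6.58 − 0.582) / 41.2 = 0.146 mA.

V_GS = 0.582 V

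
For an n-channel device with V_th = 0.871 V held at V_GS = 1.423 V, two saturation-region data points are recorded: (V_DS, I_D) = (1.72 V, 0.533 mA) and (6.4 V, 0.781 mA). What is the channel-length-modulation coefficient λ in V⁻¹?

λ = 0.120 V⁻¹

With V_GS fixed, I_D ∝ (1 + λ V_DS) in saturation, so I_D2/I_D1 = (1 + λ V_DS2)/(1 + λ V_DS1).
0.781/0.533 = 1.465 = (1 + 6.4 λ)/(1 + 1.72 λ).
Solving: λ (I_D1 V_DS2 − I_D2 V_DS1) = I_D2 − I_D1, so λ = (0.781 − 0.533) / (0.533 × 6.4 − 0.781 × 1.72) = 0.248 / 2.07 = 0.12 V⁻¹.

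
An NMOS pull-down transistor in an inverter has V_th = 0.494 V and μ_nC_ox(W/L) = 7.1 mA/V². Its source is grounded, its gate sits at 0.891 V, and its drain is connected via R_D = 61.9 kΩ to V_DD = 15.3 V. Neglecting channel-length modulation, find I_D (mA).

I_D = 0.246 mA

V_GS = V_G = 0.891 V, so V_ov = 0.891 − 0.494 = 0.397 V.
Assume saturation: I_D = ½ k_n V_ov² = 0.5 × 7.1 × 0.397² = 0.56 mA, giving V_DS = V_DD − I_D R_D = 15.3 − 0.56 × 61.9 = -19.3 V.
But -19.3 V < V_ov = 0.397 V, so the device is actually in triode.
In triode I_D = k_n[V_ov V_DS − ½ V_DS²] and I_D = (V_DD − V_DS)/R_D. Equating: 220 V_DS² − 175.5 V_DS + 15.3 = 0, giving V_DS = 0.0996 V (the root below V_ov).
I_D = (15.3 − 0.0996) / 61.9 = 0.246 mA.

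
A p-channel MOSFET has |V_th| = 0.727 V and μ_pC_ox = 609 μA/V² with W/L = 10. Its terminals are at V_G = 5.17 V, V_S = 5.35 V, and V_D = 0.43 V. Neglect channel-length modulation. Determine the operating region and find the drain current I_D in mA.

Cutoff; I_D = 0 mA

V_SG = V_S − V_G = 5.35 − 5.17 = 0.18 V; V_SD = V_S − V_D = 5.35 − 0.43 = 4.92 V.
V_SG = 0.18 V < |V_th| = 0.727 V, so the transistor is in cutoff.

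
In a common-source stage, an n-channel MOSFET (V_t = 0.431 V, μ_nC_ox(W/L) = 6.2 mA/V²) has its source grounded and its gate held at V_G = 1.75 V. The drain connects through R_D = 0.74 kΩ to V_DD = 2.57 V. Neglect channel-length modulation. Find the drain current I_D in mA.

I_D = 2.90 mA

V_GS = V_G = 1.75 V, so V_ov = 1.75 − 0.431 = 1.32 V.
Assume saturation: I_D = ½ k_n V_ov² = 0.5 × 6.2 × 1.32² = 5.39 mA, giving V_DS = V_DD − I_D R_D = 2.57 − 5.39 × 0.74 = -1.42 V.
But -1.42 V < V_ov = 1.32 V, so the device is actually in triode.
In triode I_D = k_n[V_ov V_DS − ½ V_DS²] and I_D = (V_DD − V_DS)/R_D. Equating: 2.29 V_DS² − 7.052 V_DS + 2.57 = 0, giving V_DS = 0.423 V (the root below V_ov).
I_D = (2.57 − 0.423) / 0.74 = 2.9 mA.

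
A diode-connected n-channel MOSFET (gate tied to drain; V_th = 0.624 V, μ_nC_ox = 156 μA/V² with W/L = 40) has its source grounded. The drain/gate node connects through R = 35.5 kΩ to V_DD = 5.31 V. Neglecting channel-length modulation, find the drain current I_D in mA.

I_D = 0.126 mA

With gate tied to drain, V_GS = V_DS ≥ V_GS − V_th, so the device is in saturation.
k_n = μ_nC_ox · (W/L) = 6.24 mA/V².
KCL at the drain: ½ k_n (V_GS − V_th)² = (V_DD − V_GS)/R.
Let x = V_GS − 0.624. Then 111 x² + x − 4.686 = 0, giving x = 0.201 V (positive root), so V_GS = 0.825 V.
I_D = (V_DD − V_GS)/R = (5.31 − 0.825) / 35.5 = 0.126 mA.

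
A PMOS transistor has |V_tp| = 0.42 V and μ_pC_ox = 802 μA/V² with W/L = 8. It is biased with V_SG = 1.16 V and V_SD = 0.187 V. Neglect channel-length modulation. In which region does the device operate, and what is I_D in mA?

k_p = μ_pC_ox · (W/L) = 6.416 mA/V².
V_ov = V_SG − |V_tp| = 1.16 − 0.42 = 0.74 V.
Since V_SD = 0.187 V < V_ov = 0.74 V, the device is in the triode region.
I_D = k_p [V_ov · V_SD − ½ V_SD²] = 6.416 × [0.74 × 0.187 − 0.5 × 0.187²] = 0.776 mA.

Triode; I_D = 0.776 mA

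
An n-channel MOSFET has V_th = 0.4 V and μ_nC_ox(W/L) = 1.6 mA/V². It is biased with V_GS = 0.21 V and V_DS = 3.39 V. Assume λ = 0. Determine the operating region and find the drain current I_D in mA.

V_GS = 0.21 V < V_th = 0.4 V, so the transistor is in cutoff.

Cutoff; I_D = 0 mA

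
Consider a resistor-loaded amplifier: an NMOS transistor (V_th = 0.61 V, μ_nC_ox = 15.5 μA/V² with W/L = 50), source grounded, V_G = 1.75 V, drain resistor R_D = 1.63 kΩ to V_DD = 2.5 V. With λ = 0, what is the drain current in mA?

I_D = 0.504 mA

V_GS = V_G = 1.75 V, so V_ov = 1.75 − 0.61 = 1.14 V.
k_n = μ_nC_ox · (W/L) = 0.775 mA/V².
Assume saturation: I_D = ½ k_n V_ov² = 0.5 × 0.775 × 1.14² = 0.504 mA, giving V_DS = V_DD − I_D R_D = 2.5 − 0.504 × 1.63 = 1.68 V.
V_DS = 1.68 V ≥ V_ov = 1.14 V, confirming saturation.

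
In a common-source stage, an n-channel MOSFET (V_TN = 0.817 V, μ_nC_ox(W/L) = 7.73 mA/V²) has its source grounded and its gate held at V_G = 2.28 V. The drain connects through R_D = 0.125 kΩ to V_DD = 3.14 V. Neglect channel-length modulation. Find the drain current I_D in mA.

V_GS = V_G = 2.28 V, so V_ov = 2.28 − 0.817 = 1.46 V.
Assume saturation: I_D = ½ k_n V_ov² = 0.5 × 7.73 × 1.46² = 8.27 mA, giving V_DS = V_DD − I_D R_D = 3.14 − 8.27 × 0.125 = 2.11 V.
V_DS = 2.11 V ≥ V_ov = 1.46 V, confirming saturation.

I_D = 8.27 mA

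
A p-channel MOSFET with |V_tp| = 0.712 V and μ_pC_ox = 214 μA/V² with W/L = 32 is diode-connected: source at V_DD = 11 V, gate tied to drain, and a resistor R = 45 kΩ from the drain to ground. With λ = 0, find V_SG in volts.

V_SG = 0.967 V

With gate tied to drain, V_SG = V_SD ≥ V_SG − |V_tp|, so the device is in saturation.
k_p = μ_pC_ox · (W/L) = 6.848 mA/V².
KCL at the drain: ½ k_p (V_SG − |V_tp|)² = (V_DD − V_SG)/R.
Let x = V_SG − 0.712. Then 154 x² + x − 10.29 = 0, giving x = 0.255 V (positive root), so V_SG = 0.967 V.
I_D = (V_DD − V_SG)/R = (11 − 0.967) / 45 = 0.223 mA.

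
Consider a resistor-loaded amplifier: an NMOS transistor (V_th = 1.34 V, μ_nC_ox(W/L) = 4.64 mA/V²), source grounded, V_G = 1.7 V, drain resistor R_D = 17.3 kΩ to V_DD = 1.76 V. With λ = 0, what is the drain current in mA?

I_D = 0.0980 mA

V_GS = V_G = 1.7 V, so V_ov = 1.7 − 1.34 = 0.36 V.
Assume saturation: I_D = ½ k_n V_ov² = 0.5 × 4.64 × 0.36² = 0.301 mA, giving V_DS = V_DD − I_D R_D = 1.76 − 0.301 × 17.3 = -3.44 V.
But -3.44 V < V_ov = 0.36 V, so the device is actually in triode.
In triode I_D = k_n[V_ov V_DS − ½ V_DS²] and I_D = (V_DD − V_DS)/R_D. Equating: 40.1 V_DS² − 29.9 V_DS + 1.76 = 0, giving V_DS = 0.0644 V (the root below V_ov).
I_D = (1.76 − 0.0644) / 17.3 = 0.098 mA.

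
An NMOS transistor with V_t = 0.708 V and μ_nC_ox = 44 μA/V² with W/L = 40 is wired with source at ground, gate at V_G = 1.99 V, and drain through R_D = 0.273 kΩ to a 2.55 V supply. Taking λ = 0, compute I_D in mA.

V_GS = V_G = 1.99 V, so V_ov = 1.99 − 0.708 = 1.28 V.
k_n = μ_nC_ox · (W/L) = 1.76 mA/V².
Assume saturation: I_D = ½ k_n V_ov² = 0.5 × 1.76 × 1.28² = 1.45 mA, giving V_DS = V_DD − I_D R_D = 2.55 − 1.45 × 0.273 = 2.16 V.
V_DS = 2.16 V ≥ V_ov = 1.28 V, confirming saturation.

I_D = 1.45 mA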